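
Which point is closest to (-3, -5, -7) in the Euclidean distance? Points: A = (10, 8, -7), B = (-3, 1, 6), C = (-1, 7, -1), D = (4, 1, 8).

Distances: d(A) ≈ 18.3848, d(B) ≈ 14.3178, d(C) ≈ 13.5647, d(D) ≈ 17.6068. Nearest: C = (-1, 7, -1) with distance 13.5647.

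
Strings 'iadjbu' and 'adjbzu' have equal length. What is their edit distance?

Let D[i][j] be the edit distance between the first i characters of 'iadjbu' and the first j characters of 'adjbzu', with D[i][0] = i, D[0][j] = j, and D[i][j] = D[i-1][j-1] if the characters match, else 1 + min(D[i-1][j], D[i][j-1], D[i-1][j-1]). Filling the table (rows: prefixes of 'iadjbu', columns: prefixes of 'adjbzu'):
     ε  a  d  j  b  z  u
  ε  0  1  2  3  4  5  6
  i  1  1  2  3  4  5  6
  a  2  1  2  3  4  5  6
  d  3  2  1  2  3  4  5
  j  4  3  2  1  2  3  4
  b  5  4  3  2  1  2  3
  u  6  5  4  3  2  2  2
The bottom-right entry gives D[6][6] = 2, so no sequence of fewer than 2 edits works. Backtracking through the table gives one optimal edit sequence (2 edits):
  iadjbu → adjbu (del i @1)
  adjbu → adjbzu (ins z @5)
Edit distance = 2.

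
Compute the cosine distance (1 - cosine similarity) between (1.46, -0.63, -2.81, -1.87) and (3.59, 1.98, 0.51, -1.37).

With u = (1.46, -0.63, -2.81, -1.87), v = (3.59, 1.98, 0.51, -1.37):
u·v = 1.46·3.59 + (-0.63)·1.98 + (-2.81)·0.51 + (-1.87)·(-1.37) = 5.2414 + (-1.2474) + (-1.4331) + 2.5619 = 5.1228.
|u| = √(1.46² + (-0.63)² + (-2.81)² + (-1.87)²) = √(2.1316 + 0.3969 + 7.8961 + 3.4969) = √13.9215, |v| = √(3.59² + 1.98² + 0.51² + (-1.37)²) = √(12.8881 + 3.9204 + 0.2601 + 1.8769) = √18.9455.
cos θ = (u·v)/(|u||v|) = 5.1228/(√13.9215·√18.9455) ≈ 0.3154
Cosine distance = 1 - cos θ ≈ 1 - 0.3154 = 0.6846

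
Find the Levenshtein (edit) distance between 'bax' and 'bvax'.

Let D[i][j] be the edit distance between the first i characters of 'bax' and the first j characters of 'bvax', with D[i][0] = i, D[0][j] = j, and D[i][j] = D[i-1][j-1] if the characters match, else 1 + min(D[i-1][j], D[i][j-1], D[i-1][j-1]). Filling the table (rows: prefixes of 'bax', columns: prefixes of 'bvax'):
     ε  b  v  a  x
  ε  0  1  2  3  4
  b  1  0  1  2  3
  a  2  1  1  1  2
  x  3  2  2  2  1
The bottom-right entry gives D[3][4] = 1, so no sequence of fewer than 1 edit works. Backtracking through the table gives one optimal edit sequence (1 edit):
  bax → bvax (ins v @2)
Edit distance = 1.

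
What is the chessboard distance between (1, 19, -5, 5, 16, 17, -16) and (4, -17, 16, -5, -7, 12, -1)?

max(|x_i - y_i|) = max(|1 - 4|, |19 - (-17)|, |-5 - 16|, |5 - (-5)|, |16 - (-7)|, |17 - 12|, |-16 - (-1)|) = max(3, 36, 21, 10, 23, 5, 15) = 36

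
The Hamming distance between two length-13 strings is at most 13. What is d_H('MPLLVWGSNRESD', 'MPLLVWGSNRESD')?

Differing positions: none. Hamming distance = 0. The maximum possible Hamming distance for length-13 strings is 13, so d_H/13 = 0/13 = 0.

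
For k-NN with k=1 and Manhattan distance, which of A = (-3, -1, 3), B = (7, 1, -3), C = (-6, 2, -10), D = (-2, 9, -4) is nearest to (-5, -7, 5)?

Distances: d(A) = 10, d(B) = 28, d(C) = 25, d(D) = 28. Nearest: A = (-3, -1, 3) with distance 10.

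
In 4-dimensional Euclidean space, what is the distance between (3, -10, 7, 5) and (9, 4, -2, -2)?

√(Σ(x_i - y_i)²) = √((3 - 9)² + (-10 - 4)² + (7 - (-2))² + (5 - (-2))²)
= √((-6)² + (-14)² + 9² + 7²) = √(36 + 196 + 81 + 49) = √362 ≈ 19.0263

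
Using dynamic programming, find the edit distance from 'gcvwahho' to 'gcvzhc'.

Let D[i][j] be the edit distance between the first i characters of 'gcvwahho' and the first j characters of 'gcvzhc', with D[i][0] = i, D[0][j] = j, and D[i][j] = D[i-1][j-1] if the characters match, else 1 + min(D[i-1][j], D[i][j-1], D[i-1][j-1]). Filling the table (rows: prefixes of 'gcvwahho', columns: prefixes of 'gcvzhc'):
     ε  g  c  v  z  h  c
  ε  0  1  2  3  4  5  6
  g  1  0  1  2  3  4  5
  c  2  1  0  1  2  3  4
  v  3  2  1  0  1  2  3
  w  4  3  2  1  1  2  3
  a  5  4  3  2  2  2  3
  h  6  5  4  3  3  2  3
  h  7  6  5  4  4  3  3
  o  8  7  6  5  5  4  4
The bottom-right entry gives D[8][6] = 4, so no sequence of fewer than 4 edits works. Backtracking through the table gives one optimal edit sequence (4 edits):
  gcvwahho → gcvahho (del w @4)
  gcvahho → gcvhho (del a @4)
  gcvhho → gcvzho (sub h→z @4)
  gcvzho → gcvzhc (sub o→c @6)
Edit distance = 4.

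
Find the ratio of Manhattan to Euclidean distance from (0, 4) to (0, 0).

L1 = |0 - 0| + |4 - 0| = 0 + 4 = 4
L2 = √(0² + 4²) = √16 = 4
L1 ≥ L2 always (equality iff movement is along one axis); L1 = L2 here (movement is along a single axis).
Ratio L1/L2 = 4/4 = 1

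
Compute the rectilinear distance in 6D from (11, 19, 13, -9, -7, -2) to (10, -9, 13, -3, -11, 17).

Σ|x_i - y_i| = |11 - 10| + |19 - (-9)| + |13 - 13| + |-9 - (-3)| + |-7 - (-11)| + |-2 - 17| = 1 + 28 + 0 + 6 + 4 + 19 = 58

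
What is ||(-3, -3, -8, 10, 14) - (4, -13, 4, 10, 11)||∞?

max(|x_i - y_i|) = max(|-3 - 4|, |-3 - (-13)|, |-8 - 4|, |10 - 10|, |14 - 11|) = max(7, 10, 12, 0, 3) = 12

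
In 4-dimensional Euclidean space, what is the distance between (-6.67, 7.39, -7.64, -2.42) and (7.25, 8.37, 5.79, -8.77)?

√(Σ(x_i - y_i)²) = √((-6.67 - 7.25)² + (7.39 - 8.37)² + (-7.64 - 5.79)² + (-2.42 - (-8.77))²)
= √((-13.92)² + (-0.98)² + (-13.43)² + 6.35²) = √(193.7664 + 0.9604 + 180.3649 + 40.3225) = √415.4142 ≈ 20.3817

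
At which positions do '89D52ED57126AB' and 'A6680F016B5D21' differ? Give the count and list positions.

Differing positions: 1, 2, 3, 4, 5, 6, 7, 8, 9, 10, 11, 12, 13, 14. Hamming distance = 14.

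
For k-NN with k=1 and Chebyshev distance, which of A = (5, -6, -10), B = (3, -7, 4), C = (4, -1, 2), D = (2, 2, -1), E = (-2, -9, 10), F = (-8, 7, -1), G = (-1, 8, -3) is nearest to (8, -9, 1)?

Distances: d(A) = 11, d(B) = 5, d(C) = 8, d(D) = 11, d(E) = 10, d(F) = 16, d(G) = 17. Nearest: B = (3, -7, 4) with distance 5.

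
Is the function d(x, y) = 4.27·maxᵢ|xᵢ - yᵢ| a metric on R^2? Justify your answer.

Yes. The L∞ (Chebyshev) norm induces a metric on R^2, and multiplying a metric by a positive constant 4.27 > 0 preserves all four axioms: non-negativity (4.27·||x-y|| ≥ 0), identity (4.27·||x-y|| = 0 ⟺ ||x-y|| = 0 ⟺ x = y), symmetry (||x-y|| = ||y-x||), and the triangle inequality (4.27·||x-z|| ≤ 4.27·||x-y|| + 4.27·||y-z||). So d is a metric.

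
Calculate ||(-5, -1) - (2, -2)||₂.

√(Σ(x_i - y_i)²) = √((-5 - 2)² + (-1 - (-2))²)
= √((-7)² + 1²) = √(49 + 1) = √50 ≈ 7.0711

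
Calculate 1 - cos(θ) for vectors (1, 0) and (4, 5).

With u = (1, 0), v = (4, 5):
u·v = 1·4 + 0·5 = 4 + 0 = 4.
|u| = √(1² + 0²) = √1, |v| = √(4² + 5²) = √41, so |u||v| = √(1·41) = √41.
cos θ = (u·v)/(|u||v|) = 4/√41 ≈ 0.6247
Cosine distance = 1 - cos θ ≈ 1 - 0.6247 = 0.3753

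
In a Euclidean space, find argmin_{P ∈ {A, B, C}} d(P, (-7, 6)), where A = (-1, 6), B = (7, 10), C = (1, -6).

Distances: d(A) = 6, d(B) ≈ 14.5602, d(C) ≈ 14.4222. Nearest: A = (-1, 6) with distance 6.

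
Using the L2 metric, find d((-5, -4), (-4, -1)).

√(Σ(x_i - y_i)²) = √((-5 - (-4))² + (-4 - (-1))²)
= √((-1)² + (-3)²) = √(1 + 9) = √10 ≈ 3.1623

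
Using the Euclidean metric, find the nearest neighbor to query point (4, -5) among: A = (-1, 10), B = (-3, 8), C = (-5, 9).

Distances: d(A) ≈ 15.8114, d(B) ≈ 14.7648, d(C) ≈ 16.6433. Nearest: B = (-3, 8) with distance 14.7648.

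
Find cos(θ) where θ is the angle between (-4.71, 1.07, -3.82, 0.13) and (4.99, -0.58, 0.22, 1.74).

With u = (-4.71, 1.07, -3.82, 0.13), v = (4.99, -0.58, 0.22, 1.74):
u·v = (-4.71)·4.99 + 1.07·(-0.58) + (-3.82)·0.22 + 0.13·1.74 = (-23.5029) + (-0.6206) + (-0.8404) + 0.2262 = -24.7377.
|u| = √((-4.71)² + 1.07² + (-3.82)² + 0.13²) = √(22.1841 + 1.1449 + 14.5924 + 0.0169) = √37.9383, |v| = √(4.99² + (-0.58)² + 0.22² + 1.74²) = √(24.9001 + 0.3364 + 0.0484 + 3.0276) = √28.3125.
cos θ = (u·v)/(|u||v|) = -24.7377/(√37.9383·√28.3125) ≈ -0.7548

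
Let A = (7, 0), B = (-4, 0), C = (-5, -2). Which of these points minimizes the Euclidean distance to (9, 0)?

Distances: d(A) = 2, d(B) = 13, d(C) ≈ 14.1421. Nearest: A = (7, 0) with distance 2.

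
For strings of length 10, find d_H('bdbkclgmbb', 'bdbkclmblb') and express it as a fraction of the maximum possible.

Differing positions: 7, 8, 9. Hamming distance = 3. The maximum possible Hamming distance for length-10 strings is 10, so d_H/10 = 3/10 = 0.3.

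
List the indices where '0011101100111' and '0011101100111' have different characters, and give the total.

Differing positions: none. Hamming distance = 0.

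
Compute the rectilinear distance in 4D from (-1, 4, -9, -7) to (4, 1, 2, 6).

Σ|x_i - y_i| = |-1 - 4| + |4 - 1| + |-9 - 2| + |-7 - 6| = 5 + 3 + 11 + 13 = 32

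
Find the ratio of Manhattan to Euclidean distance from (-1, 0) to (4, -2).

L1 = |-1 - 4| + |0 - (-2)| = 5 + 2 = 7
L2 = √(5² + 2²) = √29 ≈ 5.3852
L1 ≥ L2 always (equality iff movement is along one axis); L1 > L2 here.
Ratio L1/L2 = 7/√29 ≈ 1.2999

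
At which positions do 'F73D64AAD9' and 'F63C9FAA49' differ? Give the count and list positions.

Differing positions: 2, 4, 5, 6, 9. Hamming distance = 5.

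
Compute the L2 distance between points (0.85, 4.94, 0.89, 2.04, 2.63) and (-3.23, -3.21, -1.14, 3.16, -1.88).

(Σ|x_i - y_i|^2)^(1/2) = (|0.85 - (-3.23)|^2 + |4.94 - (-3.21)|^2 + |0.89 - (-1.14)|^2 + |2.04 - 3.16|^2 + |2.63 - (-1.88)|^2)^(1/2)
= (4.08^2 + 8.15^2 + 2.03^2 + 1.12^2 + 4.51^2)^(1/2) = (16.6464 + 66.4225 + 4.1209 + 1.2544 + 20.3401)^(1/2) = (108.7843)^(1/2) ≈ 10.43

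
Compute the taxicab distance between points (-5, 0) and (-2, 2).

Σ|x_i - y_i| = |-5 - (-2)| + |0 - 2| = 3 + 2 = 5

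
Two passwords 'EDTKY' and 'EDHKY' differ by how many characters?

Differing positions: 3. Hamming distance = 1.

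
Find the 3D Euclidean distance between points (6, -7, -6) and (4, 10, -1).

√(Σ(x_i - y_i)²) = √((6 - 4)² + (-7 - 10)² + (-6 - (-1))²)
= √(2² + (-17)² + (-5)²) = √(4 + 289 + 25) = √318 ≈ 17.8326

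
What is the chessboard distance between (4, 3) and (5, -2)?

max(|x_i - y_i|) = max(|4 - 5|, |3 - (-2)|) = max(1, 5) = 5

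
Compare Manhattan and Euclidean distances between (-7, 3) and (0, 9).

L1 = |-7 - 0| + |3 - 9| = 7 + 6 = 13
L2 = √(7² + 6²) = √85 ≈ 9.2195
L1 ≥ L2 always (equality iff movement is along one axis); L1 > L2 here.
Ratio L1/L2 = 13/√85 ≈ 1.41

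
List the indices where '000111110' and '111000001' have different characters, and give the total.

Differing positions: 1, 2, 3, 4, 5, 6, 7, 8, 9. Hamming distance = 9.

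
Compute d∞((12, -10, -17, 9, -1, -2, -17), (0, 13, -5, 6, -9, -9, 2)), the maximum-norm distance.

max(|x_i - y_i|) = max(|12 - 0|, |-10 - 13|, |-17 - (-5)|, |9 - 6|, |-1 - (-9)|, |-2 - (-9)|, |-17 - 2|) = max(12, 23, 12, 3, 8, 7, 19) = 23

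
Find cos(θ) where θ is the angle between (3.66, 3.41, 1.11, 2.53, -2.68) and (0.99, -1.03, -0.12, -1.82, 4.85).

With u = (3.66, 3.41, 1.11, 2.53, -2.68), v = (0.99, -1.03, -0.12, -1.82, 4.85):
u·v = 3.66·0.99 + 3.41·(-1.03) + 1.11·(-0.12) + 2.53·(-1.82) + (-2.68)·4.85 = 3.6234 + (-3.5123) + (-0.1332) + (-4.6046) + (-12.998) = -17.6247.
|u| = √(3.66² + 3.41² + 1.11² + 2.53² + (-2.68)²) = √(13.3956 + 11.6281 + 1.2321 + 6.4009 + 7.1824) = √39.8391, |v| = √(0.99² + (-1.03)² + (-0.12)² + (-1.82)² + 4.85²) = √(0.9801 + 1.0609 + 0.0144 + 3.3124 + 23.5225) = √28.8903.
cos θ = (u·v)/(|u||v|) = -17.6247/(√39.8391·√28.8903) ≈ -0.5195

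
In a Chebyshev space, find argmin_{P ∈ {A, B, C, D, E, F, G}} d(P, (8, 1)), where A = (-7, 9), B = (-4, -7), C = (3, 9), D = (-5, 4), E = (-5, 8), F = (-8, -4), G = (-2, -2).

Distances: d(A) = 15, d(B) = 12, d(C) = 8, d(D) = 13, d(E) = 13, d(F) = 16, d(G) = 10. Nearest: C = (3, 9) with distance 8.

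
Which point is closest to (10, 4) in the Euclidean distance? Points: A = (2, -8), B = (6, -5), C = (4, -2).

Distances: d(A) ≈ 14.4222, d(B) ≈ 9.8489, d(C) ≈ 8.4853. Nearest: C = (4, -2) with distance 8.4853.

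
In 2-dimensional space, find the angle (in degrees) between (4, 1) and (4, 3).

With u = (4, 1), v = (4, 3):
u·v = 4·4 + 1·3 = 16 + 3 = 19.
|u| = √(4² + 1²) = √17, |v| = √(4² + 3²) = √25, so |u||v| = √(17·25) = √425.
cos θ = (u·v)/(|u||v|) = 19/√425 ≈ 0.921635
θ = arccos(0.921635) ≈ 22.83°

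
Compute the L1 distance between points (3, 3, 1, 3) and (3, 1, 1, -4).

Σ|x_i - y_i| = |3 - 3| + |3 - 1| + |1 - 1| + |3 - (-4)| = 0 + 2 + 0 + 7 = 9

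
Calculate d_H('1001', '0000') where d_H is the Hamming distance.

Differing positions: 1, 4. Hamming distance = 2.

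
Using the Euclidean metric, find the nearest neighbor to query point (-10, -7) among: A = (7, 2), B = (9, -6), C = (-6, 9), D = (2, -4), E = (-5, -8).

Distances: d(A) ≈ 19.2354, d(B) ≈ 19.0263, d(C) ≈ 16.4924, d(D) ≈ 12.3693, d(E) ≈ 5.099. Nearest: E = (-5, -8) with distance 5.099.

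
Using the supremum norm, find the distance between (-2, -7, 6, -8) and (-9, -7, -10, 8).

max(|x_i - y_i|) = max(|-2 - (-9)|, |-7 - (-7)|, |6 - (-10)|, |-8 - 8|) = max(7, 0, 16, 16) = 16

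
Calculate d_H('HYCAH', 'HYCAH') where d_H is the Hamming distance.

Differing positions: none. Hamming distance = 0.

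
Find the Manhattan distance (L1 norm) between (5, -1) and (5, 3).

Σ|x_i - y_i| = |5 - 5| + |-1 - 3| = 0 + 4 = 4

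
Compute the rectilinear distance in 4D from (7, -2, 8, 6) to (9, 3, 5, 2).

Σ|x_i - y_i| = |7 - 9| + |-2 - 3| + |8 - 5| + |6 - 2| = 2 + 5 + 3 + 4 = 14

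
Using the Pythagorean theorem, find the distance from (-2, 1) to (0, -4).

√(Σ(x_i - y_i)²) = √((-2 - 0)² + (1 - (-4))²)
= √((-2)² + 5²) = √(4 + 25) = √29 ≈ 5.3852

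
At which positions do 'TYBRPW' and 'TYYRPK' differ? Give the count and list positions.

Differing positions: 3, 6. Hamming distance = 2.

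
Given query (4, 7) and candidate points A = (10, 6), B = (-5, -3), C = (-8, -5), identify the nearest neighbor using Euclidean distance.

Distances: d(A) ≈ 6.0828, d(B) ≈ 13.4536, d(C) ≈ 16.9706. Nearest: A = (10, 6) with distance 6.0828.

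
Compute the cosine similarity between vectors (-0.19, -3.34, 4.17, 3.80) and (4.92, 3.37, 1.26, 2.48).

With u = (-0.19, -3.34, 4.17, 3.80), v = (4.92, 3.37, 1.26, 2.48):
u·v = (-0.19)·4.92 + (-3.34)·3.37 + 4.17·1.26 + 3.8·2.48 = (-0.9348) + (-11.2558) + 5.2542 + 9.424 = 2.4876.
|u| = √((-0.19)² + (-3.34)² + 4.17² + 3.8²) = √(0.0361 + 11.1556 + 17.3889 + 14.44) = √43.0206, |v| = √(4.92² + 3.37² + 1.26² + 2.48²) = √(24.2064 + 11.3569 + 1.5876 + 6.1504) = √43.3013.
cos θ = (u·v)/(|u||v|) = 2.4876/(√43.0206·√43.3013) ≈ 0.0576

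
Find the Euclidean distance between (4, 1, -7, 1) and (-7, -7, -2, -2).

√(Σ(x_i - y_i)²) = √((4 - (-7))² + (1 - (-7))² + (-7 - (-2))² + (1 - (-2))²)
= √(11² + 8² + (-5)² + 3²) = √(121 + 64 + 25 + 9) = √219 ≈ 14.7986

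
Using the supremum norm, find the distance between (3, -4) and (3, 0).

max(|x_i - y_i|) = max(|3 - 3|, |-4 - 0|) = max(0, 4) = 4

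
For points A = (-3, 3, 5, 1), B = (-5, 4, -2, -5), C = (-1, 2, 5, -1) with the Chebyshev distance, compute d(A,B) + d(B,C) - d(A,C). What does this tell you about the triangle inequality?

d(A,B) = max(2, 1, 7, 6) = 7, d(B,C) = max(4, 2, 7, 4) = 7, d(A,C) = max(2, 1, 0, 2) = 2.
d(A,B) + d(B,C) - d(A,C) = 7 + 7 - 2 = 14 - 2 = 12. This is ≥ 0, so the triangle inequality holds for these points.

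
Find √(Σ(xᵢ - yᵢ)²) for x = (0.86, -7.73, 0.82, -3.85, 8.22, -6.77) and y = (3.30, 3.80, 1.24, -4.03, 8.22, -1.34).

√(Σ(x_i - y_i)²) = √((0.86 - 3.3)² + (-7.73 - 3.8)² + (0.82 - 1.24)² + (-3.85 - (-4.03))² + (8.22 - 8.22)² + (-6.77 - (-1.34))²)
= √((-2.44)² + (-11.53)² + (-0.42)² + 0.18² + 0² + (-5.43)²) = √(5.9536 + 132.9409 + 0.1764 + 0.0324 + 0 + 29.4849) = √168.5882 ≈ 12.9842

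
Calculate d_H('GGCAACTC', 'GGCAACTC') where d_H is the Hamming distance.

Differing positions: none. Hamming distance = 0.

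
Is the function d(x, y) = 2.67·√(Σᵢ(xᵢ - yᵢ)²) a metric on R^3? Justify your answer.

Yes. The L2 (Euclidean) norm induces a metric on R^3, and multiplying a metric by a positive constant 2.67 > 0 preserves all four axioms: non-negativity (2.67·||x-y|| ≥ 0), identity (2.67·||x-y|| = 0 ⟺ ||x-y|| = 0 ⟺ x = y), symmetry (||x-y|| = ||y-x||), and the triangle inequality (2.67·||x-z|| ≤ 2.67·||x-y|| + 2.67·||y-z||). So d is a metric.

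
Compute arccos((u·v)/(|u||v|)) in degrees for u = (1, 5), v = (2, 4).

With u = (1, 5), v = (2, 4):
u·v = 1·2 + 5·4 = 2 + 20 = 22.
|u| = √(1² + 5²) = √26, |v| = √(2² + 4²) = √20, so |u||v| = √(26·20) = √520.
cos θ = (u·v)/(|u||v|) = 22/√520 ≈ 0.964764
θ = arccos(0.964764) ≈ 15.26°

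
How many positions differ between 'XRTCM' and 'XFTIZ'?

Differing positions: 2, 4, 5. Hamming distance = 3.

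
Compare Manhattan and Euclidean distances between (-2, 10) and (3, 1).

L1 = |-2 - 3| + |10 - 1| = 5 + 9 = 14
L2 = √(5² + 9²) = √106 ≈ 10.2956
L1 ≥ L2 always (equality iff movement is along one axis); L1 > L2 here.
Ratio L1/L2 = 14/√106 ≈ 1.3598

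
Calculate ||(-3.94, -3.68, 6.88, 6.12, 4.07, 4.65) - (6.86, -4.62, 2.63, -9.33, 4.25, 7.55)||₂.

√(Σ(x_i - y_i)²) = √((-3.94 - 6.86)² + (-3.68 - (-4.62))² + (6.88 - 2.63)² + (6.12 - (-9.33))² + (4.07 - 4.25)² + (4.65 - 7.55)²)
= √((-10.8)² + 0.94² + 4.25² + 15.45² + (-0.18)² + (-2.9)²) = √(116.64 + 0.8836 + 18.0625 + 238.7025 + 0.0324 + 8.41) = √382.731 ≈ 19.5635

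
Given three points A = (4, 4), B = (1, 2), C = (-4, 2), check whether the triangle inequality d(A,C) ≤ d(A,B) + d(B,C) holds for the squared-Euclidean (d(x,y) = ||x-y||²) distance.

d(A,B) = 3² + 2² = 13, d(B,C) = 5² + 0² = 25, d(A,C) = 8² + 2² = 68.
d(A,C) = 68 > 13 + 25 = 38. Triangle inequality is VIOLATED. (Squared-Euclidean is not a metric — this is a counterexample.)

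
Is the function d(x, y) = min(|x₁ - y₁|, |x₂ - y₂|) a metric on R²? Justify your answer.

No. d fails identity of indiscernibles: take x = (-3, 0) and y = (-3, 5). Then d(x,y) = min(|-3 - (-3)|, |0 - 5|) = min(0, 5) = 0, yet x ≠ y.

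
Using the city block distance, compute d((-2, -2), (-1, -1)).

Σ|x_i - y_i| = |-2 - (-1)| + |-2 - (-1)| = 1 + 1 = 2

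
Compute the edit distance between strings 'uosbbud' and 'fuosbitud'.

Let D[i][j] be the edit distance between the first i characters of 'uosbbud' and the first j characters of 'fuosbitud', with D[i][0] = i, D[0][j] = j, and D[i][j] = D[i-1][j-1] if the characters match, else 1 + min(D[i-1][j], D[i][j-1], D[i-1][j-1]). Filling the table (rows: prefixes of 'uosbbud', columns: prefixes of 'fuosbitud'):
     ε  f  u  o  s  b  i  t  u  d
  ε  0  1  2  3  4  5  6  7  8  9
  u  1  1  1  2  3  4  5  6  7  8
  o  2  2  2  1  2  3  4  5  6  7
  s  3  3  3  2  1  2  3  4  5  6
  b  4  4  4  3  2  1  2  3  4  5
  b  5  5  5  4  3  2  2  3  4  5
  u  6  6  5  5  4  3  3  3  3  4
  d  7  7  6  6  5  4  4  4  4  3
The bottom-right entry gives D[7][9] = 3, so no sequence of fewer than 3 edits works. Backtracking through the table gives one optimal edit sequence (3 edits):
  uosbbud → fuosbbud (ins f @1)
  fuosbbud → fuosbibud (ins i @6)
  fuosbibud → fuosbitud (sub b→t @7)
Edit distance = 3.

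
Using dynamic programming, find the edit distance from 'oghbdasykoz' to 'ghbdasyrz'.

Let D[i][j] be the edit distance between the first i characters of 'oghbdasykoz' and the first j characters of 'ghbdasyrz', with D[i][0] = i, D[0][j] = j, and D[i][j] = D[i-1][j-1] if the characters match, else 1 + min(D[i-1][j], D[i][j-1], D[i-1][j-1]). Filling the table (rows: prefixes of 'oghbdasykoz', columns: prefixes of 'ghbdasyrz'):
     ε  g  h  b  d  a  s  y  r  z
  ε  0  1  2  3  4  5  6  7  8  9
  o  1  1  2  3  4  5  6  7  8  9
  g  2  1  2  3  4  5  6  7  8  9
  h  3  2  1  2  3  4  5  6  7  8
  b  4  3  2  1  2  3  4  5  6  7
  d  5  4  3  2  1  2  3  4  5  6
  a  6  5  4  3  2  1  2  3  4  5
  s  7  6  5  4  3  2  1  2  3  4
  y  8  7  6  5  4  3  2  1  2  3
  k  9  8  7  6  5  4  3  2  2  3
  o 10  9  8  7  6  5  4  3  3  3
  z 11 10  9  8  7  6  5  4  4  3
The bottom-right entry gives D[11][9] = 3, so no sequence of fewer than 3 edits works. Backtracking through the table gives one optimal edit sequence (3 edits):
  oghbdasykoz → ghbdasykoz (del o @1)
  ghbdasykoz → ghbdasyoz (del k @8)
  ghbdasyoz → ghbdasyrz (sub o→r @8)
Edit distance = 3.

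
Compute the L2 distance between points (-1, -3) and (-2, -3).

(Σ|x_i - y_i|^2)^(1/2) = (|-1 - (-2)|^2 + |-3 - (-3)|^2)^(1/2)
= (1^2 + 0^2)^(1/2) = (1 + 0)^(1/2) = (1)^(1/2) = 1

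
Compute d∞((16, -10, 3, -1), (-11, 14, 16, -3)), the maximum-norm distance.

max(|x_i - y_i|) = max(|16 - (-11)|, |-10 - 14|, |3 - 16|, |-1 - (-3)|) = max(27, 24, 13, 2) = 27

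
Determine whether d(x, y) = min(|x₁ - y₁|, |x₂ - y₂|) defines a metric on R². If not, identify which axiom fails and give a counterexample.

No. d fails identity of indiscernibles: take x = (2, 0) and y = (2, 6). Then d(x,y) = min(|2 - 2|, |0 - 6|) = min(0, 6) = 0, yet x ≠ y.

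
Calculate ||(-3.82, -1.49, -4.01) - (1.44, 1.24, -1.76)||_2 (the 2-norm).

(Σ|x_i - y_i|^2)^(1/2) = (|-3.82 - 1.44|^2 + |-1.49 - 1.24|^2 + |-4.01 - (-1.76)|^2)^(1/2)
= (5.26^2 + 2.73^2 + 2.25^2)^(1/2) = (27.6676 + 7.4529 + 5.0625)^(1/2) = (40.183)^(1/2) ≈ 6.339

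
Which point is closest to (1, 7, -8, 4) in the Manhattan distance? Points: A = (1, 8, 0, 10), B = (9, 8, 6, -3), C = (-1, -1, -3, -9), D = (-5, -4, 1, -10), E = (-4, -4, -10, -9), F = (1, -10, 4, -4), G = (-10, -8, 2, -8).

Distances: d(A) = 15, d(B) = 30, d(C) = 28, d(D) = 40, d(E) = 31, d(F) = 37, d(G) = 48. Nearest: A = (1, 8, 0, 10) with distance 15.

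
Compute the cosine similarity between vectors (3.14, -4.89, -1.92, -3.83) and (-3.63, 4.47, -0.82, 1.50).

With u = (3.14, -4.89, -1.92, -3.83), v = (-3.63, 4.47, -0.82, 1.50):
u·v = 3.14·(-3.63) + (-4.89)·4.47 + (-1.92)·(-0.82) + (-3.83)·1.5 = (-11.3982) + (-21.8583) + 1.5744 + (-5.745) = -37.4271.
|u| = √(3.14² + (-4.89)² + (-1.92)² + (-3.83)²) = √(9.8596 + 23.9121 + 3.6864 + 14.6689) = √52.127, |v| = √((-3.63)² + 4.47² + (-0.82)² + 1.5²) = √(13.1769 + 19.9809 + 0.6724 + 2.25) = √36.0802.
cos θ = (u·v)/(|u||v|) = -37.4271/(√52.127·√36.0802) ≈ -0.863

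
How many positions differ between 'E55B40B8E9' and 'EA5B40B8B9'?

Differing positions: 2, 9. Hamming distance = 2.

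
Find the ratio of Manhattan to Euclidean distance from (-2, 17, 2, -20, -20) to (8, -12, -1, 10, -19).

L1 = |-2 - 8| + |17 - (-12)| + |2 - (-1)| + |-20 - 10| + |-20 - (-19)| = 10 + 29 + 3 + 30 + 1 = 73
L2 = √(10² + 29² + 3² + 30² + 1²) = √1851 ≈ 43.0232
L1 ≥ L2 always (equality iff movement is along one axis); L1 > L2 here.
Ratio L1/L2 = 73/√1851 ≈ 1.6968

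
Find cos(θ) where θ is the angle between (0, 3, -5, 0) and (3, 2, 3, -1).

With u = (0, 3, -5, 0), v = (3, 2, 3, -1):
u·v = 0·3 + 3·2 + (-5)·3 + 0·(-1) = 0 + 6 + (-15) + 0 = -9.
|u| = √(0² + 3² + (-5)² + 0²) = √34, |v| = √(3² + 2² + 3² + (-1)²) = √23, so |u||v| = √(34·23) = √782.
cos θ = (u·v)/(|u||v|) = -9/√782 ≈ -0.3218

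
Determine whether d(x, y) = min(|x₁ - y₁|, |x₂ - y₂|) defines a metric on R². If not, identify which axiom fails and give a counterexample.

No. d fails identity of indiscernibles: take x = (5, 0) and y = (5, 3). Then d(x,y) = min(|5 - 5|, |0 - 3|) = min(0, 3) = 0, yet x ≠ y.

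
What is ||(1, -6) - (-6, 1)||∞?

max(|x_i - y_i|) = max(|1 - (-6)|, |-6 - 1|) = max(7, 7) = 7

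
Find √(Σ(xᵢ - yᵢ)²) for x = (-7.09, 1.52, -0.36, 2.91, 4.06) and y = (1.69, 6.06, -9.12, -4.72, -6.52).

√(Σ(x_i - y_i)²) = √((-7.09 - 1.69)² + (1.52 - 6.06)² + (-0.36 - (-9.12))² + (2.91 - (-4.72))² + (4.06 - (-6.52))²)
= √((-8.78)² + (-4.54)² + 8.76² + 7.63² + 10.58²) = √(77.0884 + 20.6116 + 76.7376 + 58.2169 + 111.9364) = √344.5909 ≈ 18.5632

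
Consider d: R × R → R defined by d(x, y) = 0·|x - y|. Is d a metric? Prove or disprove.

No. With c = 0, d(x,y) = 0 for all x, y. This fails identity of indiscernibles: d(8, 15) = 0 but 8 ≠ 15.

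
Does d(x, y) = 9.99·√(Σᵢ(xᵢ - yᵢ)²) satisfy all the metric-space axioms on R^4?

Yes. The L2 (Euclidean) norm induces a metric on R^4, and multiplying a metric by a positive constant 9.99 > 0 preserves all four axioms: non-negativity (9.99·||x-y|| ≥ 0), identity (9.99·||x-y|| = 0 ⟺ ||x-y|| = 0 ⟺ x = y), symmetry (||x-y|| = ||y-x||), and the triangle inequality (9.99·||x-z|| ≤ 9.99·||x-y|| + 9.99·||y-z||). So d is a metric.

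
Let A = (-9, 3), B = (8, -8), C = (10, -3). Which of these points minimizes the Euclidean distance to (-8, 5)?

Distances: d(A) ≈ 2.2361, d(B) ≈ 20.6155, d(C) ≈ 19.6977. Nearest: A = (-9, 3) with distance 2.2361.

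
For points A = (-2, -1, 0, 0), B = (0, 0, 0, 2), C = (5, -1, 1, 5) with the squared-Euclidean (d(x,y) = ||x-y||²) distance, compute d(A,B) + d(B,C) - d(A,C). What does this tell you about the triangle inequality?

d(A,B) = 2² + 1² + 0² + 2² = 9, d(B,C) = 5² + 1² + 1² + 3² = 36, d(A,C) = 7² + 0² + 1² + 5² = 75.
d(A,B) + d(B,C) - d(A,C) = 9 + 36 - 75 = 45 - 75 = -30. This is < 0, so the triangle inequality FAILS for these points (squared-Euclidean is not a metric).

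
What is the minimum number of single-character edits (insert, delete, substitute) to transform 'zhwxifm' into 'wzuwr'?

Let D[i][j] be the edit distance between the first i characters of 'zhwxifm' and the first j characters of 'wzuwr', with D[i][0] = i, D[0][j] = j, and D[i][j] = D[i-1][j-1] if the characters match, else 1 + min(D[i-1][j], D[i][j-1], D[i-1][j-1]). Filling the table (rows: prefixes of 'zhwxifm', columns: prefixes of 'wzuwr'):
     ε  w  z  u  w  r
  ε  0  1  2  3  4  5
  z  1  1  1  2  3  4
  h  2  2  2  2  3  4
  w  3  2  3  3  2  3
  x  4  3  3  4  3  3
  i  5  4  4  4  4  4
  f  6  5  5  5  5  5
  m  7  6  6  6  6  6
The bottom-right entry gives D[7][5] = 6, so no sequence of fewer than 6 edits works. Backtracking through the table gives one optimal edit sequence (6 edits):
  zhwxifm → hwxifm (del z @1)
  hwxifm → wxifm (del h @1)
  wxifm → wzifm (sub x→z @2)
  wzifm → wzufm (sub i→u @3)
  wzufm → wzuwm (sub f→w @4)
  wzuwm → wzuwr (sub m→r @5)
Edit distance = 6.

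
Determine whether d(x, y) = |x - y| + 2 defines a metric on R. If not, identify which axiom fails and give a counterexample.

No. d fails identity of indiscernibles (specifically d(x,x) = 0): d(7, 7) = |7 - 7| + 2 = 0 + 2 = 2 ≠ 0.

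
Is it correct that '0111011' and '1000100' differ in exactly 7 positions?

Differing positions: 1, 2, 3, 4, 5, 6, 7. Hamming distance = 7, so the claim is true.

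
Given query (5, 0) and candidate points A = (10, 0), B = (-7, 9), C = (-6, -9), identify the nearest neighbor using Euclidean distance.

Distances: d(A) = 5, d(B) = 15, d(C) ≈ 14.2127. Nearest: A = (10, 0) with distance 5.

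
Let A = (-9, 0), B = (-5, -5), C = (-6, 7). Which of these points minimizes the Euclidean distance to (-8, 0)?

Distances: d(A) = 1, d(B) ≈ 5.831, d(C) ≈ 7.2801. Nearest: A = (-9, 0) with distance 1.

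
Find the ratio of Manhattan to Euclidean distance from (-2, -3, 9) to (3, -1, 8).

L1 = |-2 - 3| + |-3 - (-1)| + |9 - 8| = 5 + 2 + 1 = 8
L2 = √(5² + 2² + 1²) = √30 ≈ 5.4772
L1 ≥ L2 always (equality iff movement is along one axis); L1 > L2 here.
Ratio L1/L2 = 8/√30 ≈ 1.4606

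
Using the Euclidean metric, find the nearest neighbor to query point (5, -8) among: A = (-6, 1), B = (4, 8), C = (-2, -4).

Distances: d(A) ≈ 14.2127, d(B) ≈ 16.0312, d(C) ≈ 8.0623. Nearest: C = (-2, -4) with distance 8.0623.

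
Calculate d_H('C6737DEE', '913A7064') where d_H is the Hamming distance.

Differing positions: 1, 2, 3, 4, 6, 7, 8. Hamming distance = 7.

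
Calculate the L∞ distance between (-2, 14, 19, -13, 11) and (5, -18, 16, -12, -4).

max(|x_i - y_i|) = max(|-2 - 5|, |14 - (-18)|, |19 - 16|, |-13 - (-12)|, |11 - (-4)|) = max(7, 32, 3, 1, 15) = 32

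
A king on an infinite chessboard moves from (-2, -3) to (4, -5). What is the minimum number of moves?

max(|x_i - y_i|) = max(|-2 - 4|, |-3 - (-5)|) = max(6, 2) = 6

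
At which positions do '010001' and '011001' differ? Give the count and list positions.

Differing positions: 3. Hamming distance = 1.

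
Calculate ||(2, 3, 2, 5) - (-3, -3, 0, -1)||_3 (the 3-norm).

(Σ|x_i - y_i|^3)^(1/3) = (|2 - (-3)|^3 + |3 - (-3)|^3 + |2 - 0|^3 + |5 - (-1)|^3)^(1/3)
= (5^3 + 6^3 + 2^3 + 6^3)^(1/3) = (125 + 216 + 8 + 216)^(1/3) = (565)^(1/3) ≈ 8.267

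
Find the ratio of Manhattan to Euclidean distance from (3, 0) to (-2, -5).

L1 = |3 - (-2)| + |0 - (-5)| = 5 + 5 = 10
L2 = √(5² + 5²) = √50 ≈ 7.0711
L1 ≥ L2 always (equality iff movement is along one axis); L1 > L2 here.
Ratio L1/L2 = 10/√50 ≈ 1.4142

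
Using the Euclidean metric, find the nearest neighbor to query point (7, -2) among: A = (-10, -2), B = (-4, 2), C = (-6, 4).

Distances: d(A) = 17, d(B) ≈ 11.7047, d(C) ≈ 14.3178. Nearest: B = (-4, 2) with distance 11.7047.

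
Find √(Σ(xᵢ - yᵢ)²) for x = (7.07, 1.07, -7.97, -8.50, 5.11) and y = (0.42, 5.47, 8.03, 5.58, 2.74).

√(Σ(x_i - y_i)²) = √((7.07 - 0.42)² + (1.07 - 5.47)² + (-7.97 - 8.03)² + (-8.5 - 5.58)² + (5.11 - 2.74)²)
= √(6.65² + (-4.4)² + (-16)² + (-14.08)² + 2.37²) = √(44.2225 + 19.36 + 256 + 198.2464 + 5.6169) = √523.4458 ≈ 22.8789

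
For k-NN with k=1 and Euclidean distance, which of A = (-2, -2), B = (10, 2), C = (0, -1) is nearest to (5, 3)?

Distances: d(A) ≈ 8.6023, d(B) ≈ 5.099, d(C) ≈ 6.4031. Nearest: B = (10, 2) with distance 5.099.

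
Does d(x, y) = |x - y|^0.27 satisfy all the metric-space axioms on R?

Yes. With 0 < p = 0.27 ≤ 1, d(x,y) = |x-y|^0.27 is a metric on R. Non-negativity and symmetry are immediate; |x-y|^0.27 = 0 ⟺ |x-y| = 0 ⟺ x = y. For the triangle inequality, the function t ↦ t^0.27 is subadditive on [0,∞) when p ≤ 1, so |x-z|^0.27 ≤ (|x-y| + |y-z|)^0.27 ≤ |x-y|^0.27 + |y-z|^0.27.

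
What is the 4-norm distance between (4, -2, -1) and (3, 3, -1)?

(Σ|x_i - y_i|^4)^(1/4) = (|4 - 3|^4 + |-2 - 3|^4 + |-1 - (-1)|^4)^(1/4)
= (1^4 + 5^4 + 0^4)^(1/4) = (1 + 625 + 0)^(1/4) = (626)^(1/4) ≈ 5.002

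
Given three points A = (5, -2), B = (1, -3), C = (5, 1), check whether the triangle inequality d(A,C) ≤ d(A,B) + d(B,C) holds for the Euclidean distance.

d(A,B) = √(4² + 1²) = √17 ≈ 4.1231, d(B,C) = √(4² + 4²) = √32 ≈ 5.6569, d(A,C) = √(0² + 3²) = √9 = 3.
d(A,C) = 3 ≤ 4.1231 + 5.6569 = 9.78. Triangle inequality is satisfied.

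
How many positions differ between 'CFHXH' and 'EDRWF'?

Differing positions: 1, 2, 3, 4, 5. Hamming distance = 5.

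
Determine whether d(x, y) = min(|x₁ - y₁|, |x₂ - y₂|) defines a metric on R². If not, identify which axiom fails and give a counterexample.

No. d fails identity of indiscernibles: take x = (2, 0) and y = (2, 6). Then d(x,y) = min(|2 - 2|, |0 - 6|) = min(0, 6) = 0, yet x ≠ y.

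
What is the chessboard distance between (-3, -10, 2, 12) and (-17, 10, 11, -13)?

max(|x_i - y_i|) = max(|-3 - (-17)|, |-10 - 10|, |2 - 11|, |12 - (-13)|) = max(14, 20, 9, 25) = 25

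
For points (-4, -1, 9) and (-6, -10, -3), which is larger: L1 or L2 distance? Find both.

L1 = |-4 - (-6)| + |-1 - (-10)| + |9 - (-3)| = 2 + 9 + 12 = 23
L2 = √(2² + 9² + 12²) = √229 ≈ 15.1327
L1 ≥ L2 always (equality iff movement is along one axis); L1 > L2 here.
Ratio L1/L2 = 23/√229 ≈ 1.5199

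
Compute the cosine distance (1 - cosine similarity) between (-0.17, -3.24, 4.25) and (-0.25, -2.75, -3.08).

With u = (-0.17, -3.24, 4.25), v = (-0.25, -2.75, -3.08):
u·v = (-0.17)·(-0.25) + (-3.24)·(-2.75) + 4.25·(-3.08) = 0.0425 + 8.91 + (-13.09) = -4.1375.
|u| = √((-0.17)² + (-3.24)² + 4.25²) = √(0.0289 + 10.4976 + 18.0625) = √28.589, |v| = √((-0.25)² + (-2.75)² + (-3.08)²) = √(0.0625 + 7.5625 + 9.4864) = √17.1114.
cos θ = (u·v)/(|u||v|) = -4.1375/(√28.589·√17.1114) ≈ -0.1871
Cosine distance = 1 - cos θ ≈ 1 - (-0.1871) = 1.1871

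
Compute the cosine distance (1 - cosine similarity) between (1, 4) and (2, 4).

With u = (1, 4), v = (2, 4):
u·v = 1·2 + 4·4 = 2 + 16 = 18.
|u| = √(1² + 4²) = √17, |v| = √(2² + 4²) = √20, so |u||v| = √(17·20) = √340.
cos θ = (u·v)/(|u||v|) = 18/√340 ≈ 0.9762
Cosine distance = 1 - cos θ ≈ 1 - 0.9762 = 0.0238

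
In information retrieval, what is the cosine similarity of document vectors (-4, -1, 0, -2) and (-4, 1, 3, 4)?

With u = (-4, -1, 0, -2), v = (-4, 1, 3, 4):
u·v = (-4)·(-4) + (-1)·1 + 0·3 + (-2)·4 = 16 + (-1) + 0 + (-8) = 7.
|u| = √((-4)² + (-1)² + 0² + (-2)²) = √21, |v| = √((-4)² + 1² + 3² + 4²) = √42, so |u||v| = √(21·42) = √882.
cos θ = (u·v)/(|u||v|) = 7/√882 ≈ 0.2357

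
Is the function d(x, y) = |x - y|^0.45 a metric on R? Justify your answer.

Yes. With 0 < p = 0.45 ≤ 1, d(x,y) = |x-y|^0.45 is a metric on R. Non-negativity and symmetry are immediate; |x-y|^0.45 = 0 ⟺ |x-y| = 0 ⟺ x = y. For the triangle inequality, the function t ↦ t^0.45 is subadditive on [0,∞) when p ≤ 1, so |x-z|^0.45 ≤ (|x-y| + |y-z|)^0.45 ≤ |x-y|^0.45 + |y-z|^0.45.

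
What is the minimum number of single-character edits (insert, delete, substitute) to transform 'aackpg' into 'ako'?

Let D[i][j] be the edit distance between the first i characters of 'aackpg' and the first j characters of 'ako', with D[i][0] = i, D[0][j] = j, and D[i][j] = D[i-1][j-1] if the characters match, else 1 + min(D[i-1][j], D[i][j-1], D[i-1][j-1]). Filling the table (rows: prefixes of 'aackpg', columns: prefixes of 'ako'):
     ε  a  k  o
  ε  0  1  2  3
  a  1  0  1  2
  a  2  1  1  2
  c  3  2  2  2
  k  4  3  2  3
  p  5  4  3  3
  g  6  5  4  4
The bottom-right entry gives D[6][3] = 4, so no sequence of fewer than 4 edits works. Backtracking through the table gives one optimal edit sequence (4 edits):
  aackpg → ackpg (del a @1)
  ackpg → akpg (del c @2)
  akpg → akg (del p @3)
  akg → ako (sub g→o @3)
Edit distance = 4.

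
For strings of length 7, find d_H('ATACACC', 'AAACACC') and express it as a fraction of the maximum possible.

Differing positions: 2. Hamming distance = 1. The maximum possible Hamming distance for length-7 strings is 7, so d_H/7 = 1/7 ≈ 0.1429.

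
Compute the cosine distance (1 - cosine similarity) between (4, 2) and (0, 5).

With u = (4, 2), v = (0, 5):
u·v = 4·0 + 2·5 = 0 + 10 = 10.
|u| = √(4² + 2²) = √20, |v| = √(0² + 5²) = √25, so |u||v| = √(20·25) = √500.
cos θ = (u·v)/(|u||v|) = 10/√500 ≈ 0.4472
Cosine distance = 1 - cos θ ≈ 1 - 0.4472 = 0.5528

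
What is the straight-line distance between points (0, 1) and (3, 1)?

√(Σ(x_i - y_i)²) = √((0 - 3)² + (1 - 1)²)
= √((-3)² + 0²) = √(9 + 0) = √9 = 3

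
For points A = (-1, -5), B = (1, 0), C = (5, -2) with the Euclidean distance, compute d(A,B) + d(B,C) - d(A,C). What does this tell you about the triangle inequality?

d(A,B) = √(2² + 5²) = √29 ≈ 5.3852, d(B,C) = √(4² + 2²) = √20 ≈ 4.4721, d(A,C) = √(6² + 3²) = √45 ≈ 6.7082.
d(A,B) + d(B,C) - d(A,C) = 5.3852 + 4.4721 - 6.7082 = 9.8573 - 6.7082 = 3.1491 (to 4 decimal places). This is ≥ 0, so the triangle inequality holds for these points.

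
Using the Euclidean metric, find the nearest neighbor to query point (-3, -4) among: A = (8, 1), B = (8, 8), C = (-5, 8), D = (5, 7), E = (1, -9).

Distances: d(A) ≈ 12.083, d(B) ≈ 16.2788, d(C) ≈ 12.1655, d(D) ≈ 13.6015, d(E) ≈ 6.4031. Nearest: E = (1, -9) with distance 6.4031.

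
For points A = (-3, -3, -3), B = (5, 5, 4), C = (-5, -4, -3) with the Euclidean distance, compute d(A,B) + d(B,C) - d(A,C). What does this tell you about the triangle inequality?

d(A,B) = √(8² + 8² + 7²) = √177 ≈ 13.3041, d(B,C) = √(10² + 9² + 7²) = √230 ≈ 15.1658, d(A,C) = √(2² + 1² + 0²) = √5 ≈ 2.2361.
d(A,B) + d(B,C) - d(A,C) = 13.3041 + 15.1658 - 2.2361 = 28.4699 - 2.2361 = 26.2338 (to 4 decimal places). This is ≥ 0, so the triangle inequality holds for these points.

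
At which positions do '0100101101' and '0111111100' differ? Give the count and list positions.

Differing positions: 3, 4, 6, 10. Hamming distance = 4.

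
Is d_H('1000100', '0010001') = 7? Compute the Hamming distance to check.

Differing positions: 1, 3, 5, 7. Hamming distance = 4, so the claim that d_H = 7 is false.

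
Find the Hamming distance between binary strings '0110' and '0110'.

Differing positions: none. Hamming distance = 0.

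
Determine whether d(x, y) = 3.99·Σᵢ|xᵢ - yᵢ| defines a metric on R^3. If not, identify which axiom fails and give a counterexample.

Yes. The L1 (Manhattan) norm induces a metric on R^3, and multiplying a metric by a positive constant 3.99 > 0 preserves all four axioms: non-negativity (3.99·||x-y|| ≥ 0), identity (3.99·||x-y|| = 0 ⟺ ||x-y|| = 0 ⟺ x = y), symmetry (||x-y|| = ||y-x||), and the triangle inequality (3.99·||x-z|| ≤ 3.99·||x-y|| + 3.99·||y-z||). So d is a metric.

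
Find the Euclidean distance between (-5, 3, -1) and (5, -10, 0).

√(Σ(x_i - y_i)²) = √((-5 - 5)² + (3 - (-10))² + (-1 - 0)²)
= √((-10)² + 13² + (-1)²) = √(100 + 169 + 1) = √270 ≈ 16.4317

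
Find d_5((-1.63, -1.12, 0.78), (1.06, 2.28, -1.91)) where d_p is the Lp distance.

(Σ|x_i - y_i|^5)^(1/5) = (|-1.63 - 1.06|^5 + |-1.12 - 2.28|^5 + |0.78 - (-1.91)|^5)^(1/5)
= (2.69^5 + 3.4^5 + 2.69^5)^(1/5) ≈ (140.8515 + 454.3542 + 140.8515)^(1/5) = (736.0572)^(1/5) ≈ 3.7444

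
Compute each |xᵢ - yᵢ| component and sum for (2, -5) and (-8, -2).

Σ|x_i - y_i| = |2 - (-8)| + |-5 - (-2)| = 10 + 3 = 13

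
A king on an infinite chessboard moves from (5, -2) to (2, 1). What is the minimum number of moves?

max(|x_i - y_i|) = max(|5 - 2|, |-2 - 1|) = max(3, 3) = 3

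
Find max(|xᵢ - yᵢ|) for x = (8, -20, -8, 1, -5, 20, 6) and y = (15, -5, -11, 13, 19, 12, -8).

max(|x_i - y_i|) = max(|8 - 15|, |-20 - (-5)|, |-8 - (-11)|, |1 - 13|, |-5 - 19|, |20 - 12|, |6 - (-8)|) = max(7, 15, 3, 12, 24, 8, 14) = 24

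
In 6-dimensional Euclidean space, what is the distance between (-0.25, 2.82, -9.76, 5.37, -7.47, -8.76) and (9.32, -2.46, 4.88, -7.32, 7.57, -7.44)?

√(Σ(x_i - y_i)²) = √((-0.25 - 9.32)² + (2.82 - (-2.46))² + (-9.76 - 4.88)² + (5.37 - (-7.32))² + (-7.47 - 7.57)² + (-8.76 - (-7.44))²)
= √((-9.57)² + 5.28² + (-14.64)² + 12.69² + (-15.04)² + (-1.32)²) = √(91.5849 + 27.8784 + 214.3296 + 161.0361 + 226.2016 + 1.7424) = √722.773 ≈ 26.8844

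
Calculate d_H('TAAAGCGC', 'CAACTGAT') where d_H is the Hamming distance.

Differing positions: 1, 4, 5, 6, 7, 8. Hamming distance = 6.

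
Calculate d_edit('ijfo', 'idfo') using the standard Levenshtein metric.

Let D[i][j] be the edit distance between the first i characters of 'ijfo' and the first j characters of 'idfo', with D[i][0] = i, D[0][j] = j, and D[i][j] = D[i-1][j-1] if the characters match, else 1 + min(D[i-1][j], D[i][j-1], D[i-1][j-1]). Filling the table (rows: prefixes of 'ijfo', columns: prefixes of 'idfo'):
     ε  i  d  f  o
  ε  0  1  2  3  4
  i  1  0  1  2  3
  j  2  1  1  2  3
  f  3  2  2  1  2
  o  4  3  3  2  1
The bottom-right entry gives D[4][4] = 1, so no sequence of fewer than 1 edit works. Backtracking through the table gives one optimal edit sequence (1 edit):
  ijfo → idfo (sub j→d @2)
Edit distance = 1.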